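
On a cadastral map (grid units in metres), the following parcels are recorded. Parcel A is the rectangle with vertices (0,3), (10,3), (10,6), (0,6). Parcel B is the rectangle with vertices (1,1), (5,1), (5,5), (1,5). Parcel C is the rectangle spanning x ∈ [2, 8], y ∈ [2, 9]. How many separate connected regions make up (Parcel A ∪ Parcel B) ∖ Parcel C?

2

(Parcel A ∪ Parcel B) ∖ Parcel C splits into 2 disjoint pieces (area 11, area 6).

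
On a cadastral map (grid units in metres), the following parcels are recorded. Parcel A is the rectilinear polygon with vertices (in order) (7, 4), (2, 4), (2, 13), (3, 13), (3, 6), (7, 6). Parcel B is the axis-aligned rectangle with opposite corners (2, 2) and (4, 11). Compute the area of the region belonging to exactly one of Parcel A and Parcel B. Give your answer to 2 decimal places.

17.00

|Parcel A| = 17, |Parcel B| = 18, |Parcel A∩Parcel B| = 9.
|Parcel A △ Parcel B| = |Parcel A| + |Parcel B| − 2·|Parcel A∩Parcel B| = 17 + 18 − 18 = 17.00.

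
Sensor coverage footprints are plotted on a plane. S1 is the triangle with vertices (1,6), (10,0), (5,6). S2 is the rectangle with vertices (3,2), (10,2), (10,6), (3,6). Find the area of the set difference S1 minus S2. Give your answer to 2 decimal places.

|S1| = 12, |S1∩S2| = 9.3333.
|S1 ∖ S2| = |S1| − |S1∩S2| = 12 − 9.3333 = 2.67.

2.67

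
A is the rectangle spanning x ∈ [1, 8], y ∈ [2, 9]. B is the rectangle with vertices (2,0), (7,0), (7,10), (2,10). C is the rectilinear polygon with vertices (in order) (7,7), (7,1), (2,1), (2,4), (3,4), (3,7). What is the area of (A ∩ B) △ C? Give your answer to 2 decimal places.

|A ∩ B| = 35.
|(A ∩ B) ∩ C| = 22.
|(A ∩ B) △ C| = 35 + 27 − 44 = 18.00.

18.00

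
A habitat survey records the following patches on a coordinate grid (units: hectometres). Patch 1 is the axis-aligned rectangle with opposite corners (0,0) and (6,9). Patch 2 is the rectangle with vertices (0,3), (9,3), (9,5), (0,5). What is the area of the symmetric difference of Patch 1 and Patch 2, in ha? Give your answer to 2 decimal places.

48.00

|Patch 1∩Patch 2|: x∈[0,6], y∈[3,5] → 6·2 = 12.
|Patch 1 △ Patch 2| = |Patch 1| + |Patch 2| − 2·|Patch 1∩Patch 2| = 54 + 18 − 24 = 48.00.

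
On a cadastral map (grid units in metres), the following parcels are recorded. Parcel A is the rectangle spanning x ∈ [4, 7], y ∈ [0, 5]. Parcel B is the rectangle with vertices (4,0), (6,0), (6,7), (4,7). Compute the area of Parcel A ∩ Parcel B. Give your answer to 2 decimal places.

|Parcel A∩Parcel B|: x∈[4,6], y∈[0,5] → 2·5 = 10.

10.00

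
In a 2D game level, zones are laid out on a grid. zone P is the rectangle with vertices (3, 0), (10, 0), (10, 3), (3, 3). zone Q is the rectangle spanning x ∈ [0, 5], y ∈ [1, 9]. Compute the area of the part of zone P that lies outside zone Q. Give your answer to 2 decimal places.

|zone P∩zone Q|: x∈[3,5], y∈[1,3] → 2·2 = 4.
|zone P| = 21.
|zone P ∖ zone Q| = |zone P| − |zone P∩zone Q| = 21 − 4 = 17.00.

17.00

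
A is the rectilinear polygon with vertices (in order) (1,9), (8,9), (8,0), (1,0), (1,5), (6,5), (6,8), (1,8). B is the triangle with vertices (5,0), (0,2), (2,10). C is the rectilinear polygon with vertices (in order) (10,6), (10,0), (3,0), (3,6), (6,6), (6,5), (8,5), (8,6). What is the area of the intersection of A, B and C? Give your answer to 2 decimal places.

5.45

The intersection is the polygon with vertices (3.5,5), (5,0), (3,0.8), (3,5).
By the shoelace formula its area is 5.45.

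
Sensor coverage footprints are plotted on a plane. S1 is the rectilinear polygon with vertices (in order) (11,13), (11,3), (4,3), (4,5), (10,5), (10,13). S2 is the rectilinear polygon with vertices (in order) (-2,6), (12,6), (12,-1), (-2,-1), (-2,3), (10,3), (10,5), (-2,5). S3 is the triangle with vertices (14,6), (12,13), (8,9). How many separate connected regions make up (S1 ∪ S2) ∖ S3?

2

(S1 ∪ S2) ∖ S3 splits into 2 disjoint pieces (area 87.75, area 1.5).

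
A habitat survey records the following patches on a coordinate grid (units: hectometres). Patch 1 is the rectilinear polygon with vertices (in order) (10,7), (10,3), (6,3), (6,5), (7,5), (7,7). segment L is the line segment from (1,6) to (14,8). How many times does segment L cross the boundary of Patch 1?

2

The segment meets the boundary at (7.5,7), (7,6.923).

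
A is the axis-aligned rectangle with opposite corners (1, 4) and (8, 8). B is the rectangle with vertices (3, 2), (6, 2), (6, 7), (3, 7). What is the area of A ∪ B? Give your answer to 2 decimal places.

By inclusion–exclusion:
Individual areas: |A| = 28, |B| = 15.
|A∩B|: x∈[3,6], y∈[4,7] → 3·3 = 9.
|A ∪ B| = 43 − 9 = 34.00.

34.00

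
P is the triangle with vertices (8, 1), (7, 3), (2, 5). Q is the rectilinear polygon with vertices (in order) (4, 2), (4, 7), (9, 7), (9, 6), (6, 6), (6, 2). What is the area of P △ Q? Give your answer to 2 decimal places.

|P| = 4, |Q| = 13, |P∩Q| = 1.6.
|P △ Q| = |P| + |Q| − 2·|P∩Q| = 4 + 13 − 3.2 = 13.80.

13.80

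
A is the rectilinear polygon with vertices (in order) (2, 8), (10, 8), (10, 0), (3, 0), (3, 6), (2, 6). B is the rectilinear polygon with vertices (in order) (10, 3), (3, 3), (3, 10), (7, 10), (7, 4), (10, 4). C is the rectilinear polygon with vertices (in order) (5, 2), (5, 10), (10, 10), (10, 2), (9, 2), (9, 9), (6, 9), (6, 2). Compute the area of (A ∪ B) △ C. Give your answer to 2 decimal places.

55.00

|A ∪ B| = 66.
|(A ∪ B) ∩ C| = 15.
|(A ∪ B) △ C| = 66 + 19 − 30 = 55.00.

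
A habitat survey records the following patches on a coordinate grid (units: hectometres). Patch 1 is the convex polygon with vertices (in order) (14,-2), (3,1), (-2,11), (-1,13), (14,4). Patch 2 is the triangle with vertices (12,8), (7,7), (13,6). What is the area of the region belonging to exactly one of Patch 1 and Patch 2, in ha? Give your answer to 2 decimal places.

|Patch 1| = 115, |Patch 2| = 5.5, |Patch 1∩Patch 2| = 0.7615.
|Patch 1 △ Patch 2| = |Patch 1| + |Patch 2| − 2·|Patch 1∩Patch 2| = 115 + 5.5 − 1.5231 = 118.98.

118.98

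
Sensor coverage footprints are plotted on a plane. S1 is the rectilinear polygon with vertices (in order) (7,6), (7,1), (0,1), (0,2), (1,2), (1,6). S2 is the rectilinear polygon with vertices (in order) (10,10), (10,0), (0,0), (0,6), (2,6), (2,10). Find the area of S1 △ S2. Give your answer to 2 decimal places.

61.00

|S1| = 31, |S2| = 92, |S1∩S2| = 31.
|S1 △ S2| = |S1| + |S2| − 2·|S1∩S2| = 31 + 92 − 62 = 61.00.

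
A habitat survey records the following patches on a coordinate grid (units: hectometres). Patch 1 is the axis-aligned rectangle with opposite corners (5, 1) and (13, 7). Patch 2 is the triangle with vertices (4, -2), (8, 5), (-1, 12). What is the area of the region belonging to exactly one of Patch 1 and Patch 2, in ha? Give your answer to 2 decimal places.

71.79

|Patch 1| = 48, |Patch 2| = 45.5, |Patch 1∩Patch 2| = 10.8571.
|Patch 1 △ Patch 2| = |Patch 1| + |Patch 2| − 2·|Patch 1∩Patch 2| = 48 + 45.5 − 21.7143 = 71.79.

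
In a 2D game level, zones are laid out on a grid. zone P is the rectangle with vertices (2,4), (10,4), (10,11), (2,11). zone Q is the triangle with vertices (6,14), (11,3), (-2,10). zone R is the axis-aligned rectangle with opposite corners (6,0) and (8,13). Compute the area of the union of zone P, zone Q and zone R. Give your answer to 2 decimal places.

By inclusion–exclusion:
Individual areas: |zone P| = 56, |zone Q| = 54, |zone R| = 26.
|zone P∩zone Q| = 34.6183.
|zone P∩zone R|: x∈[6,8], y∈[4,11] → 2·7 = 14.
|zone Q∩zone R| = 13.065.
|zone P∩zone Q∩zone R| = 11.2469.
|zone P ∪ zone Q ∪ zone R| = 136 − 61.6833 + 11.2469 = 85.56.

85.56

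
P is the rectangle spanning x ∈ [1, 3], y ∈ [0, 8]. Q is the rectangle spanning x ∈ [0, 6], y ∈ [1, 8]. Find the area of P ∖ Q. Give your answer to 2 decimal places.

2.00

|P∩Q|: x∈[1,3], y∈[1,8] → 2·7 = 14.
|P| = 16.
|P ∖ Q| = |P| − |P∩Q| = 16 − 14 = 2.00.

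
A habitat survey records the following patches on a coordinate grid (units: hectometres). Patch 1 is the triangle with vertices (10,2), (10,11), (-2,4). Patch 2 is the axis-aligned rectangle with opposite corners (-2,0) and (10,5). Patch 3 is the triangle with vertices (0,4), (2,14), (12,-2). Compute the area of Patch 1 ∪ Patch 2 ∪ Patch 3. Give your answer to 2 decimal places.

114.17

By inclusion–exclusion:
Individual areas: |Patch 1| = 54, |Patch 2| = 60, |Patch 3| = 66.
|Patch 1∩Patch 2| = 23.1429.
|Patch 1∩Patch 3| = 30.4086.
|Patch 2∩Patch 3| = 29.3875.
|Patch 1∩Patch 2∩Patch 3| = 17.1108.
|Patch 1 ∪ Patch 2 ∪ Patch 3| = 180 − 82.939 + 17.1108 = 114.17.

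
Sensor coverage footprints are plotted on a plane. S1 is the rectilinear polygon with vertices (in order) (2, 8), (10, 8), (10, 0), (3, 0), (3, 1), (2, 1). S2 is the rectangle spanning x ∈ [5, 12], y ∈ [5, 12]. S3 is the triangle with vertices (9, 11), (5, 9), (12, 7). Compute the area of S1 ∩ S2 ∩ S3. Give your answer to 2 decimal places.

The intersection is the polygon with vertices (10,7.571), (8.5,8), (10,8).
By the shoelace formula its area is 0.32.

0.32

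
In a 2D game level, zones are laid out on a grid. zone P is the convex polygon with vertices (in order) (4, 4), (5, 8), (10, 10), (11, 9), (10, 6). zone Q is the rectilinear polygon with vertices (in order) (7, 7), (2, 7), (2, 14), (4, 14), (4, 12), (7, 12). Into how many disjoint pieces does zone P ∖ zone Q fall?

zone P ∖ zone Q is a single connected region.

1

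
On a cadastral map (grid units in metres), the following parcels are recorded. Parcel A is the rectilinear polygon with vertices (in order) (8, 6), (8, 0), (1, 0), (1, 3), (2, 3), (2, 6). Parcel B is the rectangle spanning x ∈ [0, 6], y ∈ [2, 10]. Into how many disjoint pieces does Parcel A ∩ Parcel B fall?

1

Parcel A ∩ Parcel B is a single connected region.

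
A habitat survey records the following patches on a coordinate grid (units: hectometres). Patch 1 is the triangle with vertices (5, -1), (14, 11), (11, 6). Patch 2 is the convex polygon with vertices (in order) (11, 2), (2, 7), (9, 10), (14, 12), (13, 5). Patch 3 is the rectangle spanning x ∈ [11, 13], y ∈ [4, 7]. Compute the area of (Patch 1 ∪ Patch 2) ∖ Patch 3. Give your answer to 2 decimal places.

|Patch 1 ∪ Patch 2| = 59.533.
|(Patch 1 ∪ Patch 2) ∩ Patch 3| = 5.6667.
|(Patch 1 ∪ Patch 2) ∖ Patch 3| = 59.533 − 5.6667 = 53.87.

53.87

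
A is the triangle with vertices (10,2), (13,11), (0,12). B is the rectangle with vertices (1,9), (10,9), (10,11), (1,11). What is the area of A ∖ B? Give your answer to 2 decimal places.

44.00

|A| = 60, |A∩B| = 16.
|A ∖ B| = |A| − |A∩B| = 60 − 16 = 44.00.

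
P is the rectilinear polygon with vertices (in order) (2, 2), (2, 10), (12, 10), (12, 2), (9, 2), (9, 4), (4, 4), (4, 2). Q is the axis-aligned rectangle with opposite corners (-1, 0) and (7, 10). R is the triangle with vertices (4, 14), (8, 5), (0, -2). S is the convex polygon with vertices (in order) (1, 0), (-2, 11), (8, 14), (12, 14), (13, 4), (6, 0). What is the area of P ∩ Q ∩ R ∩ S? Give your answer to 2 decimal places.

30.31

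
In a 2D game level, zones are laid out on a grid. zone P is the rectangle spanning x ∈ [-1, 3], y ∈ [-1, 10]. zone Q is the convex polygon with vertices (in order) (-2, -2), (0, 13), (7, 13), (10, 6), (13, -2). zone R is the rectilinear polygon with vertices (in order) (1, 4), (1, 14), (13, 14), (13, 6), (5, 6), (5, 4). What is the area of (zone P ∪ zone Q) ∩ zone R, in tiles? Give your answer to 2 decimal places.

The region (zone P ∪ zone Q) ∩ zone R is the polygon with vertices (7,13), (10,6), (5,6), (5,4), (1,4), (1,13).
By the shoelace formula its area is 60.50.

60.50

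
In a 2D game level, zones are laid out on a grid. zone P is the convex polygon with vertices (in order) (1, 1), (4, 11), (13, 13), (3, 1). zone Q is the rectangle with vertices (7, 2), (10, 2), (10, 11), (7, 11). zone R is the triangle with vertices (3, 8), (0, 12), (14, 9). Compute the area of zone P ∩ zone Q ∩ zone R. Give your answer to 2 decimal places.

4.77

The intersection is the polygon with vertices (7,10.5), (10,9.857), (10,9.4), (9.312,8.574), (7,8.364).
By the shoelace formula its area is 4.77.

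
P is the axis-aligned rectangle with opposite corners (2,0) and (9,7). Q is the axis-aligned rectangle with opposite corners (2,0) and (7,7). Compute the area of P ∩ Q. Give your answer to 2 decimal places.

35.00

|P∩Q|: x∈[2,7], y∈[0,7] → 5·7 = 35.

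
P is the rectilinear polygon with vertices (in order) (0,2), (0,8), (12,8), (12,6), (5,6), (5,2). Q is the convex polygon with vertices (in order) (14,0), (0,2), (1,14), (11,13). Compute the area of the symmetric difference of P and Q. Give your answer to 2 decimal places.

|P| = 44, |Q| = 148.5, |P∩Q| = 42.5.
|P △ Q| = |P| + |Q| − 2·|P∩Q| = 44 + 148.5 − 85 = 107.50.

107.50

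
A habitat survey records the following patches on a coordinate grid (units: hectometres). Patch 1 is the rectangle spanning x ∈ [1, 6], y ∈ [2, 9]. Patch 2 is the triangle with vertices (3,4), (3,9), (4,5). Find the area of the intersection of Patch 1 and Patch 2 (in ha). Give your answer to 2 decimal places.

2.50

The intersection is the polygon with vertices (3,9), (4,5), (3,4).
By the shoelace formula its area is 2.50.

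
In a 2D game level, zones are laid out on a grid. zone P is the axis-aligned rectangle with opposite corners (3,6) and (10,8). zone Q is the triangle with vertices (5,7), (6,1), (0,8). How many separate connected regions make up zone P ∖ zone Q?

1

zone P ∖ zone Q is a single connected region.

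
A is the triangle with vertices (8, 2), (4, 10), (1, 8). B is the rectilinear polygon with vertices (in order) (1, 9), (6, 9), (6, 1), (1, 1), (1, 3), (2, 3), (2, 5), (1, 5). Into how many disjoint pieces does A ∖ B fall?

2

A ∖ B splits into 2 disjoint pieces (area 2.2857, area 1).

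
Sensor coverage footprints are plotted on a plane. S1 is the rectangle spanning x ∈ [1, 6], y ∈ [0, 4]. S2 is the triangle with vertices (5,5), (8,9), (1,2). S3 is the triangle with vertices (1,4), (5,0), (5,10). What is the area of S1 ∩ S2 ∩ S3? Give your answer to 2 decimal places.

The intersection is the polygon with vertices (2.143,2.857), (2,3), (3,4), (3.667,4).
By the shoelace formula its area is 0.52.

0.52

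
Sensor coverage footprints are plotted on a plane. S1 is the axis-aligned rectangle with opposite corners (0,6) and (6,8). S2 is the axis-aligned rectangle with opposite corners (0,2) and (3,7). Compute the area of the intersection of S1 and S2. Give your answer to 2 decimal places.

|S1∩S2|: x∈[0,3], y∈[6,7] → 3·1 = 3.

3.00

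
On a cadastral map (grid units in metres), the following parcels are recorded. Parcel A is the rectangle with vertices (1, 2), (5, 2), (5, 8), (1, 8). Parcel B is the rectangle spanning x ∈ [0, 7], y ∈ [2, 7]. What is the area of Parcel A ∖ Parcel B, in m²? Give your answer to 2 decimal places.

4.00

|Parcel A∩Parcel B|: x∈[1,5], y∈[2,7] → 4·5 = 20.
|Parcel A| = 24.
|Parcel A ∖ Parcel B| = |Parcel A| − |Parcel A∩Parcel B| = 24 − 20 = 4.00.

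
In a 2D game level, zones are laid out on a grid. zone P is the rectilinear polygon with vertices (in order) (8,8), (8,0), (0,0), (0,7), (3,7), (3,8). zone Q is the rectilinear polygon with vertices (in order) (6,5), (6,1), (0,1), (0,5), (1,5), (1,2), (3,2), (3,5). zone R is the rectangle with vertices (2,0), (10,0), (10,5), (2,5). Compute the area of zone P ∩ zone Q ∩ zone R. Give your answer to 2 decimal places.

13.00

The intersection is the polygon with vertices (3,2), (3,5), (6,5), (6,1), (2,1), (2,2).
By the shoelace formula its area is 13.00.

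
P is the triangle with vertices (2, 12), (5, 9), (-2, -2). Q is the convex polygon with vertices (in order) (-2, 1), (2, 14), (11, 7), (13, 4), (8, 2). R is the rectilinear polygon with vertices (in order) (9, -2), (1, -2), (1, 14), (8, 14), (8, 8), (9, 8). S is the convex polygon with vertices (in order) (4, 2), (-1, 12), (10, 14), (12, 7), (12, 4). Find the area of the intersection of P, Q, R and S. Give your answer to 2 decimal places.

The intersection is the polygon with vertices (1,8.5), (2,12), (5,9), (2.48,5.04), (1,8).
By the shoelace formula its area is 14.41.

14.41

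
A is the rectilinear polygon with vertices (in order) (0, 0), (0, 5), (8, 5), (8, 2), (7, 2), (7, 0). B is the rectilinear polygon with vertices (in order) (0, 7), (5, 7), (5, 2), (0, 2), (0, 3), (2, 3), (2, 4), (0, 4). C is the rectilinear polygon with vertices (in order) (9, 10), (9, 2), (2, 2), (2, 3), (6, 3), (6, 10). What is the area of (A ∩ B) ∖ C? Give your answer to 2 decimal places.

|A ∩ B| = 13.
|(A ∩ B) ∩ C| = 3.
|(A ∩ B) ∖ C| = 13 − 3 = 10.00.

10.00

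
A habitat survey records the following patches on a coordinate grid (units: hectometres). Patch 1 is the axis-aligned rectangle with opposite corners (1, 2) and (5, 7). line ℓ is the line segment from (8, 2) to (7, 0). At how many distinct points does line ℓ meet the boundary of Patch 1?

The segment lies entirely outside Patch 1 and never meets its boundary.

0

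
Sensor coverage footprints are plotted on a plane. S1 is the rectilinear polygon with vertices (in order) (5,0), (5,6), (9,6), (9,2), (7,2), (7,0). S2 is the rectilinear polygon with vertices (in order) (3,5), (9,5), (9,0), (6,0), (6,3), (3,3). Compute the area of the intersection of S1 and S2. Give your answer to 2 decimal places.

13.00

The intersection is the polygon with vertices (5,5), (9,5), (9,2), (7,2), (7,0), (6,0), (6,3), (5,3).
By the shoelace formula its area is 13.00.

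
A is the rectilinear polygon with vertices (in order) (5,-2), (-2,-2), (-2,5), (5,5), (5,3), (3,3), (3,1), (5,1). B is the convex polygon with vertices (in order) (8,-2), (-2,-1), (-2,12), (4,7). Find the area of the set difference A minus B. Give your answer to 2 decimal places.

4.56

|A| = 45, |A∩B| = 40.4361.
|A ∖ B| = |A| − |A∩B| = 45 − 40.4361 = 4.56.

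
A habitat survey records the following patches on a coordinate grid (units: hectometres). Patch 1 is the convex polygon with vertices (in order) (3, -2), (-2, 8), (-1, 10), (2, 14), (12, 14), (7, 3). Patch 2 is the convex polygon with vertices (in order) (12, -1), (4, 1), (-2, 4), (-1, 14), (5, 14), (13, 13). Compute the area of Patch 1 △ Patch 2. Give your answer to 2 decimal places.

|Patch 1| = 125.5, |Patch 2| = 180, |Patch 1∩Patch 2| = 114.5397.
|Patch 1 △ Patch 2| = |Patch 1| + |Patch 2| − 2·|Patch 1∩Patch 2| = 125.5 + 180 − 229.0793 = 76.42.

76.42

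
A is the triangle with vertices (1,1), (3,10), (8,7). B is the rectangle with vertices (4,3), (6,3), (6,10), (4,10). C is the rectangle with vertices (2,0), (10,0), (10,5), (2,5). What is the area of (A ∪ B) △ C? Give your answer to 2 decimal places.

|A ∪ B| = 30.7571.
|(A ∪ B) ∩ C| = 8.5714.
|(A ∪ B) △ C| = 30.7571 + 40 − 17.1429 = 53.61.

53.61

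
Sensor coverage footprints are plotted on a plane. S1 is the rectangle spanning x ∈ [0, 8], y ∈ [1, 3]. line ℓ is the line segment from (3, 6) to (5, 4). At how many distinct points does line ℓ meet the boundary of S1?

The segment lies entirely outside S1 and never meets its boundary.

0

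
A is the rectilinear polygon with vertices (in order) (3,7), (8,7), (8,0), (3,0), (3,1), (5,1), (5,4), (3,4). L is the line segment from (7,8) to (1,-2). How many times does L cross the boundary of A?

2

The segment meets the boundary at (6.4,7), (4.6,4).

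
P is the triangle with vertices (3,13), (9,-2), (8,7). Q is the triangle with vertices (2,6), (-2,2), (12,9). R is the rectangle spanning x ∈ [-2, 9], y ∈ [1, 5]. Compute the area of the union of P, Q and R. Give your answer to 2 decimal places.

By inclusion–exclusion:
Individual areas: |P| = 19.5, |Q| = 14, |R| = 44.
|P∩Q| = 2.2611.
|P∩R| = 5.7778.
|Q∩R| = 4.5.
|P∩Q∩R| = 0.
|P ∪ Q ∪ R| = 77.5 − 12.5388 + 0 = 64.96.

64.96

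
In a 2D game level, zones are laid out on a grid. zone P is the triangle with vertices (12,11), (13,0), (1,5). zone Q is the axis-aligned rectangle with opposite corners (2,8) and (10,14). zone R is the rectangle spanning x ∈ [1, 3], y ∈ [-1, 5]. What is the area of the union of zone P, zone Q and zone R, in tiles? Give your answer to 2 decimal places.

119.33

By inclusion–exclusion:
Individual areas: |zone P| = 63.5, |zone Q| = 48, |zone R| = 12.
|zone P∩zone Q| = 3.3409.
|zone P∩zone R| = 0.8333.
|zone Q∩zone R| = 0 (no overlap).
|zone P∩zone Q∩zone R| = 0.
|zone P ∪ zone Q ∪ zone R| = 123.5 − 4.1742 + 0 = 119.33.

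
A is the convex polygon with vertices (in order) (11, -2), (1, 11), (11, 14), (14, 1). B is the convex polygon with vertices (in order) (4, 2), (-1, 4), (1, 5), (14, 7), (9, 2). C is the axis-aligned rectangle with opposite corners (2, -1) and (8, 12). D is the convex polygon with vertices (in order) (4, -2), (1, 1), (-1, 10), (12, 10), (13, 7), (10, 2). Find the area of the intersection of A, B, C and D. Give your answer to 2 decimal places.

6.00

The intersection is the polygon with vertices (8,2), (7.923,2), (5.127,5.635), (8,6.077).
By the shoelace formula its area is 6.00.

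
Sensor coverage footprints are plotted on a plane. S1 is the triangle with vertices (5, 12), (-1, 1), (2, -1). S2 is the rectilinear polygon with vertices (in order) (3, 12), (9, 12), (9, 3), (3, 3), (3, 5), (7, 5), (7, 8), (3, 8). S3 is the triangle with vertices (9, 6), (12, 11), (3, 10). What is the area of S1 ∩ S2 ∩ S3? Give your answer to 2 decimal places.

0.57

The intersection is the polygon with vertices (4.333,9.111), (3.667,9.556), (3.968,10.107), (4.579,10.175).
By the shoelace formula its area is 0.57.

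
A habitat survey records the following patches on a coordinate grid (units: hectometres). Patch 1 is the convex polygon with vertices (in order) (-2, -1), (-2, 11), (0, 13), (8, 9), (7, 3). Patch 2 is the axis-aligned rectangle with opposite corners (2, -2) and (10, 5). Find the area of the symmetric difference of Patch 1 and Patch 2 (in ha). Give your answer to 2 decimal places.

121.22

|Patch 1| = 97, |Patch 2| = 56, |Patch 1∩Patch 2| = 15.8889.
|Patch 1 △ Patch 2| = |Patch 1| + |Patch 2| − 2·|Patch 1∩Patch 2| = 97 + 56 − 31.7778 = 121.22.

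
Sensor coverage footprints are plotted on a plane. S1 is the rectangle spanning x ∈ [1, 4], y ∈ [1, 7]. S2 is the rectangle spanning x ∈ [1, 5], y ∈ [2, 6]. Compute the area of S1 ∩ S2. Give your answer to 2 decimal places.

|S1∩S2|: x∈[1,4], y∈[2,6] → 3·4 = 12.

12.00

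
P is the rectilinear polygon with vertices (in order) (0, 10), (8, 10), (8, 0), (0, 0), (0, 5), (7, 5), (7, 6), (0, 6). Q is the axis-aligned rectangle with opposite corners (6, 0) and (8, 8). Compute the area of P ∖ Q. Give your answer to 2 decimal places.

58.00

|P| = 73, |P∩Q| = 15.
|P ∖ Q| = |P| − |P∩Q| = 73 − 15 = 58.00.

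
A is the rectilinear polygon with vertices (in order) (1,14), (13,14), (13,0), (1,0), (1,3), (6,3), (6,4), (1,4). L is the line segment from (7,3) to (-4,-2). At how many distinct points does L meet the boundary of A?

The segment meets the boundary at (1,0.273).

1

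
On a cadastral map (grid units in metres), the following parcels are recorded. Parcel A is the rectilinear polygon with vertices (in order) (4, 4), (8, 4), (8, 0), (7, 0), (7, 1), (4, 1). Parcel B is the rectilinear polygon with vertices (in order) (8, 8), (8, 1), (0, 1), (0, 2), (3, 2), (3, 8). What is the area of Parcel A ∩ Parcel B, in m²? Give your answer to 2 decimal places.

The intersection is the polygon with vertices (8,4), (8,1), (7,1), (4,1), (4,4).
By the shoelace formula its area is 12.00.

12.00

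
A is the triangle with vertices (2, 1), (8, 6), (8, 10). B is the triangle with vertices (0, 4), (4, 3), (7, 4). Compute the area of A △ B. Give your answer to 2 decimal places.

13.02

|A| = 12, |B| = 3.5, |A∩B| = 1.2413.
|A △ B| = |A| + |B| − 2·|A∩B| = 12 + 3.5 − 2.4825 = 13.02.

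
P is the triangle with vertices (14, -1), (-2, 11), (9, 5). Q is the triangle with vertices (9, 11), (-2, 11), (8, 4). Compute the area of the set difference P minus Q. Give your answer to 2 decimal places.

|P| = 18, |P∩Q| = 7.8855.
|P ∖ Q| = |P| − |P∩Q| = 18 − 7.8855 = 10.11.

10.11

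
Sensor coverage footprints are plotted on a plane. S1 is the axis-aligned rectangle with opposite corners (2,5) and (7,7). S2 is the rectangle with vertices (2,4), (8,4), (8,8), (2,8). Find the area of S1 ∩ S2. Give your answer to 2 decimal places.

|S1∩S2|: x∈[2,7], y∈[5,7] → 5·2 = 10.

10.00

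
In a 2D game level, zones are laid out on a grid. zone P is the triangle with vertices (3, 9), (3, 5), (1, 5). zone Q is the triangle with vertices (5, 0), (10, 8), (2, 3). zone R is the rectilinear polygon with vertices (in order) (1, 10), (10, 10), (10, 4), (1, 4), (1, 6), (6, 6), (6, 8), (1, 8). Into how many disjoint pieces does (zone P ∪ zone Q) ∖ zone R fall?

2

(zone P ∪ zone Q) ∖ zone R splits into 2 disjoint pieces (area 2, area 11.7).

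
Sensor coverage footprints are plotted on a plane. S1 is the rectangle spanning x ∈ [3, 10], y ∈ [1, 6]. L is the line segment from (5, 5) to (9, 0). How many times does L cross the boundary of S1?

1

The segment meets the boundary at (8.2,1).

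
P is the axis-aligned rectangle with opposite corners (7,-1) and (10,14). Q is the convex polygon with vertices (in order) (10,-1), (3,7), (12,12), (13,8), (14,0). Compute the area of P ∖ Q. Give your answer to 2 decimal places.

|P| = 45, |P∩Q| = 28.0238.
|P ∖ Q| = |P| − |P∩Q| = 45 − 28.0238 = 16.98.

16.98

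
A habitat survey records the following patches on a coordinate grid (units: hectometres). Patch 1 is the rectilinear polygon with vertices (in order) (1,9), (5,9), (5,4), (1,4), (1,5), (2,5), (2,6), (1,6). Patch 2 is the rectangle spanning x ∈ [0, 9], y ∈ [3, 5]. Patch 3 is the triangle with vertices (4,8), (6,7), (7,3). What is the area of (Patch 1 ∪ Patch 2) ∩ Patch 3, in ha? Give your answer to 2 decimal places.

|Patch 1 ∪ Patch 2| = 33.
|(Patch 1 ∪ Patch 2) ∩ Patch 3| = 1.28.

1.28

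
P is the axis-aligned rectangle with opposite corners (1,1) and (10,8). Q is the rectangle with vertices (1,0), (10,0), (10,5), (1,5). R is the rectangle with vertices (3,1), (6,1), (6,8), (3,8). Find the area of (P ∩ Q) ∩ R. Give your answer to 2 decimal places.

The region (P ∩ Q) ∩ R is the polygon with vertices (3,1), (3,5), (6,5), (6,1).
By the shoelace formula its area is 12.00.

12.00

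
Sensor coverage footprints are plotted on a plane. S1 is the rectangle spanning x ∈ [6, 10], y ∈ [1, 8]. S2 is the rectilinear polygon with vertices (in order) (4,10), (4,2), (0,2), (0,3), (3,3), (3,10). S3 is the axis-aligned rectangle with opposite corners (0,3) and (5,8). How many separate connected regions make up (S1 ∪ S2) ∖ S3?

3

(S1 ∪ S2) ∖ S3 splits into 3 disjoint pieces (area 28, area 2, area 4).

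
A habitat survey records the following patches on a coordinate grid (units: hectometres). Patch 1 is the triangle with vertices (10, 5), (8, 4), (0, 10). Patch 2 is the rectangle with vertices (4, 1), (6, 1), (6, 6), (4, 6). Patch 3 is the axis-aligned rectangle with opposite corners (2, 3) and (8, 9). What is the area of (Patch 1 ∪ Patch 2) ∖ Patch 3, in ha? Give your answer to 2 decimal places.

6.50

|Patch 1 ∪ Patch 2| = 19.8333.
|(Patch 1 ∪ Patch 2) ∩ Patch 3| = 13.3333.
|(Patch 1 ∪ Patch 2) ∖ Patch 3| = 19.8333 − 13.3333 = 6.50.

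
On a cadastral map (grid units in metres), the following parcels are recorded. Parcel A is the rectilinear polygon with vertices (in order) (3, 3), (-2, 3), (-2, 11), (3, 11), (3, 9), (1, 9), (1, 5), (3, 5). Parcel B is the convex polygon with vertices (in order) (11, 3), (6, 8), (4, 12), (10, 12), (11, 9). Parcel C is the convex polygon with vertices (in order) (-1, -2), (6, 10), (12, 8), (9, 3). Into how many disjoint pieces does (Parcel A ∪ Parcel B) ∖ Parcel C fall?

3

(Parcel A ∪ Parcel B) ∖ Parcel C splits into 3 disjoint pieces (area 30.994, area 2.0833, area 16.1282).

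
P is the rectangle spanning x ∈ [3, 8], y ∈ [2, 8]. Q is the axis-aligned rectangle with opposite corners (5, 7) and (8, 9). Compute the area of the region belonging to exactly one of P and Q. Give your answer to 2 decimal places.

30.00

|P∩Q|: x∈[5,8], y∈[7,8] → 3·1 = 3.
|P △ Q| = |P| + |Q| − 2·|P∩Q| = 30 + 6 − 6 = 30.00.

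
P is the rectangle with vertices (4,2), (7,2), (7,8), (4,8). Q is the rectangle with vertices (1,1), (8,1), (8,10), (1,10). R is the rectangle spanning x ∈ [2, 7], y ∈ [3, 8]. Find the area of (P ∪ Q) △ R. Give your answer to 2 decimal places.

38.00

|P ∪ Q| = 63.
|(P ∪ Q) ∩ R| = 25.
|(P ∪ Q) △ R| = 63 + 25 − 50 = 38.00.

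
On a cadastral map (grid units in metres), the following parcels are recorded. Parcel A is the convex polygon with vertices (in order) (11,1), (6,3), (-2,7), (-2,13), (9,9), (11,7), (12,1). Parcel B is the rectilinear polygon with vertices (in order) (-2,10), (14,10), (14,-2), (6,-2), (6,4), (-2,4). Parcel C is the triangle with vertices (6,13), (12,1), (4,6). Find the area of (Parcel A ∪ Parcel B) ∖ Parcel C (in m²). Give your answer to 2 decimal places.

127.71

|Parcel A ∪ Parcel B| = 157.375.
|(Parcel A ∪ Parcel B) ∩ Parcel C| = 29.6662.
|(Parcel A ∪ Parcel B) ∖ Parcel C| = 157.375 − 29.6662 = 127.71.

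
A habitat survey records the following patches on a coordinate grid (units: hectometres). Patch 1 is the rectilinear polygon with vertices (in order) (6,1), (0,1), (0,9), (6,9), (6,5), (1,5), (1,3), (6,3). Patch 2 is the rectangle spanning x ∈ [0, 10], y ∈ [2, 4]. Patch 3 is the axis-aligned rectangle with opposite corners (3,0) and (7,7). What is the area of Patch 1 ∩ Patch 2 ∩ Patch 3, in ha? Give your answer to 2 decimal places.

The intersection is the polygon with vertices (6,3), (6,2), (3,2), (3,3).
By the shoelace formula its area is 3.00.

3.00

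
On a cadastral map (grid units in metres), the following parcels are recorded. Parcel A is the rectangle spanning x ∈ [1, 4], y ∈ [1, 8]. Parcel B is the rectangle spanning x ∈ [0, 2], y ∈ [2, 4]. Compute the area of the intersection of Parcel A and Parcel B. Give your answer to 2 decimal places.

|Parcel A∩Parcel B|: x∈[1,2], y∈[2,4] → 1·2 = 2.

2.00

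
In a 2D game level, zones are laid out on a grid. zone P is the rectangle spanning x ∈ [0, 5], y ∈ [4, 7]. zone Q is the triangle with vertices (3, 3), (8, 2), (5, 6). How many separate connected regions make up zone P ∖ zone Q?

1

zone P ∖ zone Q is a single connected region.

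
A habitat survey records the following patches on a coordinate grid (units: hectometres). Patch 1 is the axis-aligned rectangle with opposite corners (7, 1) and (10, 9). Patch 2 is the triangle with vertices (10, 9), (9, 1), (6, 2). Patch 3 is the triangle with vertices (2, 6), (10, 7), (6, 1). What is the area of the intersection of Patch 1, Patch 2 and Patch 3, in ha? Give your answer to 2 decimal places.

3.59

The intersection is the polygon with vertices (8.769,6.846), (9.746,6.968), (9.692,6.538), (7,2.5), (7,3.75).
By the shoelace formula its area is 3.59.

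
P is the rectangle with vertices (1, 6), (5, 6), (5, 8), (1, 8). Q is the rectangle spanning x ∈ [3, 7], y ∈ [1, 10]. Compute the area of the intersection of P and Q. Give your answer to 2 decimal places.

4.00

|P∩Q|: x∈[3,5], y∈[6,8] → 2·2 = 4.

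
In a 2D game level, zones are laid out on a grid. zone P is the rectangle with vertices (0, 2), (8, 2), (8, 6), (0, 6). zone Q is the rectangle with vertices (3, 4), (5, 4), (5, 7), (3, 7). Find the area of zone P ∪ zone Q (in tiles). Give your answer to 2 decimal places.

34.00

By inclusion–exclusion:
Individual areas: |zone P| = 32, |zone Q| = 6.
|zone P∩zone Q|: x∈[3,5], y∈[4,6] → 2·2 = 4.
|zone P ∪ zone Q| = 38 − 4 = 34.00.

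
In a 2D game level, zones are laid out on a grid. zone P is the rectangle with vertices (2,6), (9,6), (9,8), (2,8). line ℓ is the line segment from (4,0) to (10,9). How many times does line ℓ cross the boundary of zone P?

2

The segment meets the boundary at (9,7.5), (8,6).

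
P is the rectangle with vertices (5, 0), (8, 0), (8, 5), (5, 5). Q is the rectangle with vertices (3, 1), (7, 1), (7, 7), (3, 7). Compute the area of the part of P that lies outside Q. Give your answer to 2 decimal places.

7.00

|P∩Q|: x∈[5,7], y∈[1,5] → 2·4 = 8.
|P| = 15.
|P ∖ Q| = |P| − |P∩Q| = 15 − 8 = 7.00.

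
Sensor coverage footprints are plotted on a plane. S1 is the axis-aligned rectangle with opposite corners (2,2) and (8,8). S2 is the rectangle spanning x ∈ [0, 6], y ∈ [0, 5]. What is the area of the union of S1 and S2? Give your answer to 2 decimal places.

By inclusion–exclusion:
Individual areas: |S1| = 36, |S2| = 30.
|S1∩S2|: x∈[2,6], y∈[2,5] → 4·3 = 12.
|S1 ∪ S2| = 66 − 12 = 54.00.

54.00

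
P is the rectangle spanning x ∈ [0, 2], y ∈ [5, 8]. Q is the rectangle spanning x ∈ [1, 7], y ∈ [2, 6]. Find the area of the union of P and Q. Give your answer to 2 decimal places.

29.00

By inclusion–exclusion:
Individual areas: |P| = 6, |Q| = 24.
|P∩Q|: x∈[1,2], y∈[5,6] → 1·1 = 1.
|P ∪ Q| = 30 − 1 = 29.00.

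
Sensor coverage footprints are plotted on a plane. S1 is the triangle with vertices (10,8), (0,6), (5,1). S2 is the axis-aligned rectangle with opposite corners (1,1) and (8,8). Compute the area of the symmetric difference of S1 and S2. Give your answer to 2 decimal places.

|S1| = 30, |S2| = 49, |S1∩S2| = 27.
|S1 △ S2| = |S1| + |S2| − 2·|S1∩S2| = 30 + 49 − 54 = 25.00.

25.00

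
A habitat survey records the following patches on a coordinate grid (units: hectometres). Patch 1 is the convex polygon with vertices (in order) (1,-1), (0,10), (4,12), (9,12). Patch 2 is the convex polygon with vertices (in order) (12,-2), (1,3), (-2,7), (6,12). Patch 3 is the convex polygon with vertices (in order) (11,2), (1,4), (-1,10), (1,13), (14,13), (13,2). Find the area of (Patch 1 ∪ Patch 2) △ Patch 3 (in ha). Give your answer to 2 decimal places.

101.35

|Patch 1 ∪ Patch 2| = 101.6034.
|(Patch 1 ∪ Patch 2) ∩ Patch 3| = 68.3787.
|(Patch 1 ∪ Patch 2) △ Patch 3| = 101.6034 + 136.5 − 136.7574 = 101.35.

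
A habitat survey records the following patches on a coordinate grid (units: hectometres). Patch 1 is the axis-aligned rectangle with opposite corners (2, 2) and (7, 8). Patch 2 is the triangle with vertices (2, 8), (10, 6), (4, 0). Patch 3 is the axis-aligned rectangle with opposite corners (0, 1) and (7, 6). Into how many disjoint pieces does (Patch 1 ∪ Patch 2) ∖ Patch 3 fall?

2

(Patch 1 ∪ Patch 2) ∖ Patch 3 splits into 2 disjoint pieces (area 0.625, area 15.625).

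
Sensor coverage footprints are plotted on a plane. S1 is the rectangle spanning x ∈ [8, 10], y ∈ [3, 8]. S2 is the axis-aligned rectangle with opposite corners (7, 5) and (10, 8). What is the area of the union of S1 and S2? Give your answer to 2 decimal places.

13.00

By inclusion–exclusion:
Individual areas: |S1| = 10, |S2| = 9.
|S1∩S2|: x∈[8,10], y∈[5,8] → 2·3 = 6.
|S1 ∪ S2| = 19 − 6 = 13.00.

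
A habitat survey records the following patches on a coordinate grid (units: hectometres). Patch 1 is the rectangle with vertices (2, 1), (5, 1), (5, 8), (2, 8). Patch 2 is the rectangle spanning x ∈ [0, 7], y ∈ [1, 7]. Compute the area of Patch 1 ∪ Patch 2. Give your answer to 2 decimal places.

By inclusion–exclusion:
Individual areas: |Patch 1| = 21, |Patch 2| = 42.
|Patch 1∩Patch 2|: x∈[2,5], y∈[1,7] → 3·6 = 18.
|Patch 1 ∪ Patch 2| = 63 − 18 = 45.00.

45.00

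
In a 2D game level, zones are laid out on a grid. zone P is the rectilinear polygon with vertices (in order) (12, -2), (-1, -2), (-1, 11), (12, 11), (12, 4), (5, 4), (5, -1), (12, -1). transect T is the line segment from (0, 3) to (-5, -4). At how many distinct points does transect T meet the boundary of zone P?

The segment meets the boundary at (-1,1.6).

1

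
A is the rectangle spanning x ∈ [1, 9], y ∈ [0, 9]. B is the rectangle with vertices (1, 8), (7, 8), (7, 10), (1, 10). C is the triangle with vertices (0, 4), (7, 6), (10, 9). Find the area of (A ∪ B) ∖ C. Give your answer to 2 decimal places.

70.86

|A ∪ B| = 78.
|(A ∪ B) ∩ C| = 7.1429.
|(A ∪ B) ∖ C| = 78 − 7.1429 = 70.86.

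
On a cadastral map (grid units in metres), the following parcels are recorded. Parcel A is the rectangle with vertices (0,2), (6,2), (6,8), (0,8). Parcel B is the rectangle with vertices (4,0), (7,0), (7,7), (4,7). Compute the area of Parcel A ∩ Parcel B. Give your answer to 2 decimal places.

|Parcel A∩Parcel B|: x∈[4,6], y∈[2,7] → 2·5 = 10.

10.00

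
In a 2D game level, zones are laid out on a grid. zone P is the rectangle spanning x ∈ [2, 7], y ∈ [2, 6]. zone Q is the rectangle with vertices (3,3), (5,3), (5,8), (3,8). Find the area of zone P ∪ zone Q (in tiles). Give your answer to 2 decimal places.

By inclusion–exclusion:
Individual areas: |zone P| = 20, |zone Q| = 10.
|zone P∩zone Q|: x∈[3,5], y∈[3,6] → 2·3 = 6.
|zone P ∪ zone Q| = 30 − 6 = 24.00.

24.00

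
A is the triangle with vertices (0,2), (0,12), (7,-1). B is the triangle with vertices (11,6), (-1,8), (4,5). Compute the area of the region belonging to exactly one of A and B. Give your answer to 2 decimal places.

41.44

|A| = 35, |B| = 13, |A∩B| = 3.2809.
|A △ B| = |A| + |B| − 2·|A∩B| = 35 + 13 − 6.5619 = 41.44.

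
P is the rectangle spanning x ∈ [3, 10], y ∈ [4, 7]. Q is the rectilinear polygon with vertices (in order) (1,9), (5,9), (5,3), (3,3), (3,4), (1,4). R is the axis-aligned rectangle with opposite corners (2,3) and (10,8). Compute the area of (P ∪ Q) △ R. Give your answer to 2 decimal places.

|P ∪ Q| = 37.
|(P ∪ Q) ∩ R| = 29.
|(P ∪ Q) △ R| = 37 + 40 − 58 = 19.00.

19.00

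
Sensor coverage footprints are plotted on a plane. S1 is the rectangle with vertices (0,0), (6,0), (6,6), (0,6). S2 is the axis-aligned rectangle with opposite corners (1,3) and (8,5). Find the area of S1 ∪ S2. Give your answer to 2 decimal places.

40.00

By inclusion–exclusion:
Individual areas: |S1| = 36, |S2| = 14.
|S1∩S2|: x∈[1,6], y∈[3,5] → 5·2 = 10.
|S1 ∪ S2| = 50 − 10 = 40.00.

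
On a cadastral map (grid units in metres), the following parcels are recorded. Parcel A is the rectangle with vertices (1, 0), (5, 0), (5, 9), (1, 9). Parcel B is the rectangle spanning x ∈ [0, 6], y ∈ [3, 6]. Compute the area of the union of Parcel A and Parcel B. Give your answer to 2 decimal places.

42.00

By inclusion–exclusion:
Individual areas: |Parcel A| = 36, |Parcel B| = 18.
|Parcel A∩Parcel B|: x∈[1,5], y∈[3,6] → 4·3 = 12.
|Parcel A ∪ Parcel B| = 54 − 12 = 42.00.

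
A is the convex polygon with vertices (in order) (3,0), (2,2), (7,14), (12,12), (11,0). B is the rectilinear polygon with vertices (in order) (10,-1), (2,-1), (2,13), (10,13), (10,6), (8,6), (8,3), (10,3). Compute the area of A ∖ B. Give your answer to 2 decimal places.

26.26

|A| = 98, |A∩B| = 71.7417.
|A ∖ B| = |A| − |A∩B| = 98 − 71.7417 = 26.26.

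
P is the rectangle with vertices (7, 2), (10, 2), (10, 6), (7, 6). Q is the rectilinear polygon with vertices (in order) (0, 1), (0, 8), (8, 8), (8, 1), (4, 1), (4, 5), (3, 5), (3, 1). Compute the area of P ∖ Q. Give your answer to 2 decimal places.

|P| = 12, |P∩Q| = 4.
|P ∖ Q| = |P| − |P∩Q| = 12 − 4 = 8.00.

8.00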